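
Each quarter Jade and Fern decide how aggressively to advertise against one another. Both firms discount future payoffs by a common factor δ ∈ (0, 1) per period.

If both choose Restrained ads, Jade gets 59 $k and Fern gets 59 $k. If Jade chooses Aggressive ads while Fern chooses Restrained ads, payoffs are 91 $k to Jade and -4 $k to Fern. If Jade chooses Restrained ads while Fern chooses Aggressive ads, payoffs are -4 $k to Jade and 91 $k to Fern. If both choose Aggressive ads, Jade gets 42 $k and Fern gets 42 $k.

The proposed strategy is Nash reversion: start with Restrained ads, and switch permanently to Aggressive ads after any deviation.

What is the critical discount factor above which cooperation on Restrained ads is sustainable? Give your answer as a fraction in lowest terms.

Under grim trigger the critical discount factor is (T−C)/(T−P) with T = 91, C = 59, P = 42.
δ* = (91−59)/(91−42) = 32/49.

32/49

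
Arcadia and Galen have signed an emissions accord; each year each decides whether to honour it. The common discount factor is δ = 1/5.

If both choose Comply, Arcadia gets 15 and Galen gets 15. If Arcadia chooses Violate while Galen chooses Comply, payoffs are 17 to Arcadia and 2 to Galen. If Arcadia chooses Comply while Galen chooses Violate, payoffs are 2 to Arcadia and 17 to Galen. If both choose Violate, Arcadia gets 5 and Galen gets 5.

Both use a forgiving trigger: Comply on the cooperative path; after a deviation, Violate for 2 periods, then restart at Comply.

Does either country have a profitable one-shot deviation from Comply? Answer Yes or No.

Comparing payoff streams over the 3 periods until play realigns: cooperate → 15(1+δ+…+δ^2); deviate → 17 + 5(δ+…+δ^2).
Cooperation is sustained iff (15−5)(δ+…+δ^2) ≥ 17−15.
δ+…+δ^2 = 1/5·(1−(1/5)^2)/(1−1/5) = 0.2400, and (17−15)/(15−5) = 0.2000.
0.2400 ≥ 0.2000, so cooperation is sustainable.

No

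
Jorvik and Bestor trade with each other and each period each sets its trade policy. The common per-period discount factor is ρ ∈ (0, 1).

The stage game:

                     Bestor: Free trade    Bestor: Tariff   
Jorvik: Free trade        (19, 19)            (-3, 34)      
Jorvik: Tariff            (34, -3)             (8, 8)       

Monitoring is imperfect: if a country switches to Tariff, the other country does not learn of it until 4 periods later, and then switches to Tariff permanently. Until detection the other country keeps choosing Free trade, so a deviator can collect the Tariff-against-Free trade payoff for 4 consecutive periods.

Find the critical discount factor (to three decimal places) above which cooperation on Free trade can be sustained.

Deviating for the 4 undetected periods gains 34−19 = 15 per period over cooperation, then loses 19−8 = 11 per period forever once punishment starts.
Gain: 15(1 + ρ + … + ρ^3); loss: 11·ρ^4/(1−ρ).
No profitable deviation ⇔ 15(1−ρ^4) ≤ 11·ρ^4, i.e. ρ^4 ≥ 15/(15+11) = 15/26.
Hence ρ ≥ (15/26)^(1/4) ≈ 0.872.

0.872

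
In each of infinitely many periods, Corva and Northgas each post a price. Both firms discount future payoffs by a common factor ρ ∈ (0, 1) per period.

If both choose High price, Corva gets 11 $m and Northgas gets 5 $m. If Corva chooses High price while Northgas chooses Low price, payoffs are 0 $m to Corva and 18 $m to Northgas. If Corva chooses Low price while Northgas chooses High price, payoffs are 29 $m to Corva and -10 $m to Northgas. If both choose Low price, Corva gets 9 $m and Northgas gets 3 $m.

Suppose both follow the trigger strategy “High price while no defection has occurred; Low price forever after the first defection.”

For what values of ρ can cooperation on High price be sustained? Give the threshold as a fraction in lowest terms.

9/10

Corva's threshold: (29−11)/(29−9) = 9/10.
Northgas's threshold: (18−5)/(18−3) = 13/15.
9/10 > 13/15, so Corva binds and ρ* = 9/10.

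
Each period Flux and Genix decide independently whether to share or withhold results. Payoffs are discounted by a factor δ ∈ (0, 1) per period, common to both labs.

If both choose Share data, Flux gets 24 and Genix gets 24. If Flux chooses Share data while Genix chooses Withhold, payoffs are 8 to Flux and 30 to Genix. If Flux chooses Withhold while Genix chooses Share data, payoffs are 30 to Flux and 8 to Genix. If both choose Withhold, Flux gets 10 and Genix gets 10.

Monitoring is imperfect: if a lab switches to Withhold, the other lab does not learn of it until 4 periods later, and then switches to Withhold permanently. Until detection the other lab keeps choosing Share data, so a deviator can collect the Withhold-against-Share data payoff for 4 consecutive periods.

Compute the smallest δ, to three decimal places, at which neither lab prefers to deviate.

0.740

Deviating for the 4 undetected periods gains 30−24 = 6 per period over cooperation, then loses 24−10 = 14 per period forever once punishment starts.
Gain: 6(1 + δ + … + δ^3); loss: 14·δ^4/(1−δ).
No profitable deviation ⇔ 6(1−δ^4) ≤ 14·δ^4, i.e. δ^4 ≥ 6/(6+14) = 3/10.
Hence δ ≥ (3/10)^(1/4) ≈ 0.740.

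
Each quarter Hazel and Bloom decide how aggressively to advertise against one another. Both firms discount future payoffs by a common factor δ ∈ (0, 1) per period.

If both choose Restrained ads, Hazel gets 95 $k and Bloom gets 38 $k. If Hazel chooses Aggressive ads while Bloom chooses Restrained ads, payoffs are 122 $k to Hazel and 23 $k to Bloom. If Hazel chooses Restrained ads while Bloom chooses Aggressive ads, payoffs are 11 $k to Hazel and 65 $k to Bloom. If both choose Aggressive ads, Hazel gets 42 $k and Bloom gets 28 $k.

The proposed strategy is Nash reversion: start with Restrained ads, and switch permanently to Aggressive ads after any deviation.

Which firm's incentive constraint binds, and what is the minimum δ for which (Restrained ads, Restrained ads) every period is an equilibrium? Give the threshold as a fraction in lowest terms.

For Hazel: deviation gain 122−95 = 27, per-period punishment loss 95−42 = 53. IC gives δ ≥ 27/80.
For Bloom: gain 27, loss 10 per period, so δ ≥ 27/37.
The tighter constraint is Bloom's, so cooperation needs δ ≥ 27/37.

Bloom; δ ≥ 27/37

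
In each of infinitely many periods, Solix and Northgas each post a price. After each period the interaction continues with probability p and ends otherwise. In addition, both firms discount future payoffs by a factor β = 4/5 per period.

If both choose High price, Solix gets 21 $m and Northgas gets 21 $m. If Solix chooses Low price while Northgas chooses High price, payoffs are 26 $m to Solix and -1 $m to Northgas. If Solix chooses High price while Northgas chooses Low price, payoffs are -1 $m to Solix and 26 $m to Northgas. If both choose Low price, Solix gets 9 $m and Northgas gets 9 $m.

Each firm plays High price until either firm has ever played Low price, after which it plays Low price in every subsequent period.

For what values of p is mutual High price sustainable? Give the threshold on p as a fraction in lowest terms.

Expected continuation weight on next period's payoff is β·p = 4/5·p, which plays the role of the discount factor.
Cooperation requires 4/5·p ≥ (26−21)/(26−9) = 5/17, hence p ≥ 25/68.

25/68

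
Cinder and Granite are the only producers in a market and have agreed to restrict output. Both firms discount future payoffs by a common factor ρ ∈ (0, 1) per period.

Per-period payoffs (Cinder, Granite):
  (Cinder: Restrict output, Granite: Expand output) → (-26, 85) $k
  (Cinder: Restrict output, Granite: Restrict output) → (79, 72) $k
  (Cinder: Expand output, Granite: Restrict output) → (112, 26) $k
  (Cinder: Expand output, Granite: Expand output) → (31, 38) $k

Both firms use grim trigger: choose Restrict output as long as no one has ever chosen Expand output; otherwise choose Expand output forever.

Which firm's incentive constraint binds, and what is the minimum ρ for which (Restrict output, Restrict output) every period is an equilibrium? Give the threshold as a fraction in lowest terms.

For Cinder: deviation gain 112−79 = 33, per-period punishment loss 79−31 = 48. IC gives ρ ≥ 33/81 = 11/27.
For Granite: gain 13, loss 34 per period, so ρ ≥ 13/47.
The tighter constraint is Cinder's, so cooperation needs ρ ≥ 11/27.

Cinder; ρ ≥ 11/27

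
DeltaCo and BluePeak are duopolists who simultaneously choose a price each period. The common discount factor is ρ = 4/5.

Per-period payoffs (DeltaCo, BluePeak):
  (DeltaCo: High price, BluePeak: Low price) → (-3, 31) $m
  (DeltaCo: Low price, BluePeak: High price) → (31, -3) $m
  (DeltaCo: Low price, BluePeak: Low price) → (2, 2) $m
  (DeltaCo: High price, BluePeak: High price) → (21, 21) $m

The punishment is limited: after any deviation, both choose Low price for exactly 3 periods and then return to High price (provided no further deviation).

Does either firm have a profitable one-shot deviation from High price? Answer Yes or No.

No

A one-shot deviation gives 31 now, then 2 for 3 periods, then back to 21.
Gain from deviating: (31−21) today; loss: (21−2) in each of the next 3 periods.
No-deviation condition: (21−2)(ρ+…+ρ^3) ≥ 31−21, i.e. ρ+…+ρ^3 ≥ 10/19.
At ρ = 4/5: ρ+…+ρ^3 = 1.9520 ≥ 0.5263.
So cooperation is sustainable.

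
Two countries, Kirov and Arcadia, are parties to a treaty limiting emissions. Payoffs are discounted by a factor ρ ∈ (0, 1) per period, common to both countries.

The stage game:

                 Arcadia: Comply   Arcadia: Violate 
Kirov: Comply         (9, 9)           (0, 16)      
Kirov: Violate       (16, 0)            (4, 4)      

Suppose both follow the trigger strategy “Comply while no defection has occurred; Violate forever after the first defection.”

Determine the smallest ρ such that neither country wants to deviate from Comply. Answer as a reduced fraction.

7/12

One-period gain from deviating is 16 − 9 = 7. The loss is 9 − 4 = 5 in every subsequent period, with present value 5·ρ/(1−ρ).
Deviation is unprofitable when 5·ρ/(1−ρ) ≥ 7, i.e. ρ/(1−ρ) ≥ 7/5.
Equivalently ρ ≥ 7/(7+5) = 7/12.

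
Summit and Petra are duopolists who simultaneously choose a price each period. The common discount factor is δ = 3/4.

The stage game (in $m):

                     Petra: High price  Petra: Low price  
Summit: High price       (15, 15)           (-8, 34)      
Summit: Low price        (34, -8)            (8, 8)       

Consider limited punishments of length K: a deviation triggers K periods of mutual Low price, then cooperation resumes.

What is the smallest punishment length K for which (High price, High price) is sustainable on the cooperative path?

IC: δ(1−δ^K)/(1−δ) ≥ (34−15)/(15−8) = 19/7.
With δ = 3/4: need 1 − δ^K ≥ 19/7·(1−3/4)/(3/4), i.e. δ^K ≤ 0.0952.
Since (3/4)^8 = 0.1001 and (3/4)^9 = 0.0751, the smallest such K is 9.

9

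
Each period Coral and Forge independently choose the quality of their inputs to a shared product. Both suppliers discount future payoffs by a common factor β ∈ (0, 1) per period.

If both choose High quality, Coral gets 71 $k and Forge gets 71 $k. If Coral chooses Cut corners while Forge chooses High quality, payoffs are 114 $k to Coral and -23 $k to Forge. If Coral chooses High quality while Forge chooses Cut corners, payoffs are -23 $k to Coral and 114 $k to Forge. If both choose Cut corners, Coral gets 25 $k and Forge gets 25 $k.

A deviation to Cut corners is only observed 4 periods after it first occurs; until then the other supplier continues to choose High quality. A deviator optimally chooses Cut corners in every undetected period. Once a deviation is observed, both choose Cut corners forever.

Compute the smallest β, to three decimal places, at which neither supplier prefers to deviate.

A deviator earns 114 for 4 periods, then 25 forever; cooperating earns 71 forever. Multiplying the IC by (1−β):
71 ≥ 114(1−β^4) + 25β^4, so 89·β^4 ≥ 43 and β^4 ≥ 43/89.
β ≥ (43/89)^(1/4) ≈ 0.834.

0.834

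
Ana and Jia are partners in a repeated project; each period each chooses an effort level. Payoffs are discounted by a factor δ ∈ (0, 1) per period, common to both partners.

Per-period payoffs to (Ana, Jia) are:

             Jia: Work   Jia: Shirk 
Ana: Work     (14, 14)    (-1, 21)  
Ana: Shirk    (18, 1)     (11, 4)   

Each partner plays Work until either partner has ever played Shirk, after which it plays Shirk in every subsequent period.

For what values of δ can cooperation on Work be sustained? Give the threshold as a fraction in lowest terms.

For Ana: deviation gain 18−14 = 4, per-period punishment loss 14−11 = 3. IC gives δ ≥ 4/7.
For Jia: gain 7, loss 10 per period, so δ ≥ 7/17.
The tighter constraint is Ana's, so cooperation needs δ ≥ 4/7.

4/7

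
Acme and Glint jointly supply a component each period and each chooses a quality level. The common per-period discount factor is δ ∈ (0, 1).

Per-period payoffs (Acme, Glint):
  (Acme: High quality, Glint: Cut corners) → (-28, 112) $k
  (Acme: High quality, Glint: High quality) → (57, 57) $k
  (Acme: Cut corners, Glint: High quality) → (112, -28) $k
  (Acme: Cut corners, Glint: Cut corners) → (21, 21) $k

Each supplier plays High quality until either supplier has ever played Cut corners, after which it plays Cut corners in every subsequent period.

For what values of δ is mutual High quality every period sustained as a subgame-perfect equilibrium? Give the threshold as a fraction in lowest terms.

Under grim trigger the critical discount factor is (T−C)/(T−P) with T = 112, C = 57, P = 21.
δ* = (112−57)/(112−21) = 55/91.

55/91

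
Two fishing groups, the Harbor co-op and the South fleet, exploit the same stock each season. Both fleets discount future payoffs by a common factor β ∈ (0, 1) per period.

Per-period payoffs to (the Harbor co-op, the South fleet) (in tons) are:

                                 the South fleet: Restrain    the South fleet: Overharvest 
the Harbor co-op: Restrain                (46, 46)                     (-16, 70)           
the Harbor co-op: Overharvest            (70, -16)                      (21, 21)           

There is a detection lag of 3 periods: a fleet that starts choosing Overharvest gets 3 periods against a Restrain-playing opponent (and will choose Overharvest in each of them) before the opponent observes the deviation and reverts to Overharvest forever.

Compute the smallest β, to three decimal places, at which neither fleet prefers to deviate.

0.788

A deviator earns 70 for 3 periods, then 21 forever; cooperating earns 46 forever. Multiplying the IC by (1−β):
46 ≥ 70(1−β^3) + 21β^3, so 49·β^3 ≥ 24 and β^3 ≥ 24/49.
β ≥ (24/49)^(1/3) ≈ 0.788.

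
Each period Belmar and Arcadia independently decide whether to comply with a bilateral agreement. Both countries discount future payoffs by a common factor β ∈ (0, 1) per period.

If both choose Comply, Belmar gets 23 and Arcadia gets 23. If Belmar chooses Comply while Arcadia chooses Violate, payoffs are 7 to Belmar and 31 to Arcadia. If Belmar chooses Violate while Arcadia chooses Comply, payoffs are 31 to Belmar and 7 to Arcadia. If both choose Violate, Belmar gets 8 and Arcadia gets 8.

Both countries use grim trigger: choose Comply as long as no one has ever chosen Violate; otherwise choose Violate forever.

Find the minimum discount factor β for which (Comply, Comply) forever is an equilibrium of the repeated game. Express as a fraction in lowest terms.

8/23

One-period gain from deviating is 31 − 23 = 8. The loss is 23 − 8 = 15 in every subsequent period, with present value 15·β/(1−β).
Deviation is unprofitable when 15·β/(1−β) ≥ 8, i.e. β/(1−β) ≥ 8/15.
Equivalently β ≥ 8/(8+15) = 8/23.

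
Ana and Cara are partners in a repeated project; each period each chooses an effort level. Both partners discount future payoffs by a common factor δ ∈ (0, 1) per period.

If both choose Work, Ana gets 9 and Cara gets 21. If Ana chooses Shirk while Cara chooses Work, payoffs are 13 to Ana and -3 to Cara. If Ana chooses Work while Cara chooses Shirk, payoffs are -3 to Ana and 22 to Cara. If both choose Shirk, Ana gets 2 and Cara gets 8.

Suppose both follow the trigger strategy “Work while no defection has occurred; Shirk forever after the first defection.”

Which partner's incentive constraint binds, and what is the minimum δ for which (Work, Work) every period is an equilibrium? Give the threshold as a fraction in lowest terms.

For Ana: deviation gain 13−9 = 4, per-period punishment loss 9−2 = 7. IC gives δ ≥ 4/11.
For Cara: gain 1, loss 13 per period, so δ ≥ 1/14.
The tighter constraint is Ana's, so cooperation needs δ ≥ 4/11.

Ana; δ ≥ 4/11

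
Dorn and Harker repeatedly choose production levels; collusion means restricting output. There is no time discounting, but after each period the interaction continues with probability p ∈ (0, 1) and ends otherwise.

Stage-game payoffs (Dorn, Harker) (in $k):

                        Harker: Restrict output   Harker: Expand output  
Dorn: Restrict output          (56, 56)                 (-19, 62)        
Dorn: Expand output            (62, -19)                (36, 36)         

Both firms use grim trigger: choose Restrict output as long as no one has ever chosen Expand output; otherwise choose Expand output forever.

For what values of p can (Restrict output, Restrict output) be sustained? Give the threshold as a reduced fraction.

Expected cooperation value is 56 + p·56 + p²·56 + … = 56/(1−p); deviation gives 62 + p·36/(1−p).
56 ≥ 62(1−p) + 36p ⇒ 26p ≥ 6 ⇒ p ≥ 6/26 = 3/13.

3/13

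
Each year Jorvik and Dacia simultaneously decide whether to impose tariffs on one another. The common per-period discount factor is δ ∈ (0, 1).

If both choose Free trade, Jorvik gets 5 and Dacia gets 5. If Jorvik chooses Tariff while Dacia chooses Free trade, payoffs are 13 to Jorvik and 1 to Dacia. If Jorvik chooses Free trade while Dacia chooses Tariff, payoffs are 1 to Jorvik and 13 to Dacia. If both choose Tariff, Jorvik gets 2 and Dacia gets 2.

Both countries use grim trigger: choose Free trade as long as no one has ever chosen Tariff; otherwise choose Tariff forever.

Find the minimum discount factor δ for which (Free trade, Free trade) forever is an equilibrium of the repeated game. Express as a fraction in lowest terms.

8/11

One-period gain from deviating is 13 − 5 = 8. The loss is 5 − 2 = 3 in every subsequent period, with present value 3·δ/(1−δ).
Deviation is unprofitable when 3·δ/(1−δ) ≥ 8, i.e. δ/(1−δ) ≥ 8/3.
Equivalently δ ≥ 8/(8+3) = 8/11.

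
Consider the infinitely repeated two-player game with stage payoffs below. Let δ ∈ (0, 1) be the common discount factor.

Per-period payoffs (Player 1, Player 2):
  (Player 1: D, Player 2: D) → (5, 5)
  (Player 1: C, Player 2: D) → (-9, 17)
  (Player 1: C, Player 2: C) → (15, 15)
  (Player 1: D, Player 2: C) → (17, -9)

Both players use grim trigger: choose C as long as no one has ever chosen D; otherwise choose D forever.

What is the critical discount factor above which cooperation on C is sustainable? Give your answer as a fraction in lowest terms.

Cooperation forever yields 15 each period: 15/(1−δ).
Deviating yields 17 once, then 5 forever: 17 + 5δ/(1−δ).
No profitable deviation requires 15/(1−δ) ≥ 17 + 5δ/(1−δ).
Multiplying by (1−δ): 15 ≥ 17(1−δ) + 5δ = 17 − 12δ.
So 12δ ≥ 2, i.e. δ ≥ 2/12 = 1/6.

1/6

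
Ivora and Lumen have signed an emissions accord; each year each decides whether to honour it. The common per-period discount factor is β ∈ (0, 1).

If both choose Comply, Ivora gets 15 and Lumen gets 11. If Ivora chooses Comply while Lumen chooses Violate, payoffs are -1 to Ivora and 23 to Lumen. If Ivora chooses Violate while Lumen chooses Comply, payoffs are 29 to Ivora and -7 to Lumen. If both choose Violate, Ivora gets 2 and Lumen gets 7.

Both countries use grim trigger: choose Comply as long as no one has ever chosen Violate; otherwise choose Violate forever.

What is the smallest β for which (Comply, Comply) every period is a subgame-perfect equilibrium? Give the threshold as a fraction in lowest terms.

Ivora: cooperation gives 15 each period; deviation gives 29 once then 2 forever.
  15/(1−β) ≥ 29 + 2β/(1−β) ⇒ β ≥ 14/27.
Lumen: cooperation gives 11 each period; deviation gives 23 once then 7 forever.
  β ≥ 12/16 = 3/4.
Both must hold, so the binding constraint is Lumen's: β ≥ 3/4.

3/4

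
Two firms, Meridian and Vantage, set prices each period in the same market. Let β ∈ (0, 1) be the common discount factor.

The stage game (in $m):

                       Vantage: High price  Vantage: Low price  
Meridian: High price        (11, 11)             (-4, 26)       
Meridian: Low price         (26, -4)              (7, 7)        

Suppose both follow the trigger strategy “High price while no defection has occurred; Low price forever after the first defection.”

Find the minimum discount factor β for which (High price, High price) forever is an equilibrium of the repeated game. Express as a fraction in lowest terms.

15/19

Under grim trigger the critical discount factor is (T−C)/(T−P) with T = 26, C = 11, P = 7.
β* = (26−11)/(26−7) = 15/19.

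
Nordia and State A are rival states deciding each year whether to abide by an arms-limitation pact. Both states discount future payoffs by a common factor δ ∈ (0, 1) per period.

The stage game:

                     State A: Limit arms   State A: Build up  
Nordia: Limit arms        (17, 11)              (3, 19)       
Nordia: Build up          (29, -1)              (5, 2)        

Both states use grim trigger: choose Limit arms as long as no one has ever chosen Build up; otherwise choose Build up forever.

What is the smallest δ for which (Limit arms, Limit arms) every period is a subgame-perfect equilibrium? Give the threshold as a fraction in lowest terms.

Nordia's threshold: (29−17)/(29−5) = 1/2.
State A's threshold: (19−11)/(19−2) = 8/17.
1/2 > 8/17, so Nordia binds and δ* = 1/2.

1/2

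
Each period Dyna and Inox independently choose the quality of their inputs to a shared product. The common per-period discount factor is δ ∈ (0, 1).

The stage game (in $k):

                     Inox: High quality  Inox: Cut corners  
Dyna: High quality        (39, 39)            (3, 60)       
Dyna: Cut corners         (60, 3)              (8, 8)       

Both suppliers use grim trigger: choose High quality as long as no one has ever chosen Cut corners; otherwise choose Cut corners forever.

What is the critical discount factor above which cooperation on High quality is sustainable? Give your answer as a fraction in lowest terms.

Under grim trigger the critical discount factor is (T−C)/(T−P) with T = 60, C = 39, P = 8.
δ* = (60−39)/(60−8) = 21/52.

21/52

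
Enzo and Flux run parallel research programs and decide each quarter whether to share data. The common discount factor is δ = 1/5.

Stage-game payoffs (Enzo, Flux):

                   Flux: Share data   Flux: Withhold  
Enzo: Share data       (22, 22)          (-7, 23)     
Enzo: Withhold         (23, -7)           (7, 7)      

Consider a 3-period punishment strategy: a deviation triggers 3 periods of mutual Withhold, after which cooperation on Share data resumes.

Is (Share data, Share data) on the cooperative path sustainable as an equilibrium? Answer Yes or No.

Yes

Comparing payoff streams over the 4 periods until play realigns: cooperate → 22(1+δ+…+δ^3); deviate → 23 + 7(δ+…+δ^3).
Cooperation is sustained iff (22−7)(δ+…+δ^3) ≥ 23−22.
δ+…+δ^3 = 1/5·(1−(1/5)^3)/(1−1/5) = 0.2480, and (23−22)/(22−7) = 0.0667.
0.2480 ≥ 0.0667, so cooperation is sustainable.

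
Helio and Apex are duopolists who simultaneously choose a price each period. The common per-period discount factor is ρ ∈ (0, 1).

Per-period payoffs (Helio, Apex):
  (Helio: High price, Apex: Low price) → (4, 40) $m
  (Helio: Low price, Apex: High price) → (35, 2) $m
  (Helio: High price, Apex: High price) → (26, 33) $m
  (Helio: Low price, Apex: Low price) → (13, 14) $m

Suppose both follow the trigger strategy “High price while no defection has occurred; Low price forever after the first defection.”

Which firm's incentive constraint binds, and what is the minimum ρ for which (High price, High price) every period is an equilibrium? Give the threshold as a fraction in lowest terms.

Helio's threshold: (35−26)/(35−13) = 9/22.
Apex's threshold: (40−33)/(40−14) = 7/26.
9/22 > 7/26, so Helio binds and ρ* = 9/22.

Helio; ρ ≥ 9/22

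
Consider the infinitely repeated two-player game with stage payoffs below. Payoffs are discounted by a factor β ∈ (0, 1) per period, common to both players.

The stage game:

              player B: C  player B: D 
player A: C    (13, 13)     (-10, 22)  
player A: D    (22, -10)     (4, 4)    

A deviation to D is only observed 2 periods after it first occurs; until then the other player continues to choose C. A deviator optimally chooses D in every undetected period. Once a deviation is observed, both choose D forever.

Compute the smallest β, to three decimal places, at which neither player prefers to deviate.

A deviator earns 22 for 2 periods, then 4 forever; cooperating earns 13 forever. Multiplying the IC by (1−β):
13 ≥ 22(1−β^2) + 4β^2, so 18·β^2 ≥ 9 and β^2 ≥ 1/2.
β ≥ (1/2)^(1/2) ≈ 0.707.

0.707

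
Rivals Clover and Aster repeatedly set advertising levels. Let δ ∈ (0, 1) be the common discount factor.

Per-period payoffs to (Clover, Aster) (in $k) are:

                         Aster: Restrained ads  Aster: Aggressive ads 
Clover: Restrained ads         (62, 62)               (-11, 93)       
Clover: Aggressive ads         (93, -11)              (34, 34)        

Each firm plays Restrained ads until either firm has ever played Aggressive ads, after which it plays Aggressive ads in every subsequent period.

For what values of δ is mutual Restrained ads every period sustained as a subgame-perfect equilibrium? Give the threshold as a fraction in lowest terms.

Under grim trigger the critical discount factor is (T−C)/(T−P) with T = 93, C = 62, P = 34.
δ* = (93−62)/(93−34) = 31/59.

31/59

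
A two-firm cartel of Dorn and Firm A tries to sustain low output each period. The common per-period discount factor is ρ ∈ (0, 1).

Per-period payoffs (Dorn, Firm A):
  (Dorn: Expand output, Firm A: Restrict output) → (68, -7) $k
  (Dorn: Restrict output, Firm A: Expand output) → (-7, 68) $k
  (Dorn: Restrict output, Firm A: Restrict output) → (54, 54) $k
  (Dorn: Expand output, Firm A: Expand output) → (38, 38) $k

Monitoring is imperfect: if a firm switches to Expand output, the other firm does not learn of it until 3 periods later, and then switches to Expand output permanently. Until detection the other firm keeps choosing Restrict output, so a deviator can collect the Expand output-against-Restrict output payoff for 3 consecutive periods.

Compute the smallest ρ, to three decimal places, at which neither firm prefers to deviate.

The best deviation is to choose Expand output for all 3 undetected periods, earning 68 each, then 38 forever once detected.
Deviation value: 68(1−ρ^3)/(1−ρ) + 38ρ^3/(1−ρ); cooperation value: 54/(1−ρ).
IC: 54 ≥ 68(1−ρ^3) + 38ρ^3 = 68 − 30ρ^3.
So ρ^3 ≥ 14/30 = 7/15, giving ρ ≥ (7/15)^(1/3) ≈ 0.776.

0.776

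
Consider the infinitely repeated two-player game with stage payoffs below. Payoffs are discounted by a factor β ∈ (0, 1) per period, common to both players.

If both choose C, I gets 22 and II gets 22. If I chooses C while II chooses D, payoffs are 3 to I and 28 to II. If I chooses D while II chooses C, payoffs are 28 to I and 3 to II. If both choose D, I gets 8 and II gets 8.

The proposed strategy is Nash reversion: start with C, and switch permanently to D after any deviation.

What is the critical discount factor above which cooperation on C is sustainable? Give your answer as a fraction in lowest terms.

22/(1−β) ≥ 28 + 8β/(1−β)
22 ≥ 28 − 20β
β ≥ 6/20 = 3/10.

3/10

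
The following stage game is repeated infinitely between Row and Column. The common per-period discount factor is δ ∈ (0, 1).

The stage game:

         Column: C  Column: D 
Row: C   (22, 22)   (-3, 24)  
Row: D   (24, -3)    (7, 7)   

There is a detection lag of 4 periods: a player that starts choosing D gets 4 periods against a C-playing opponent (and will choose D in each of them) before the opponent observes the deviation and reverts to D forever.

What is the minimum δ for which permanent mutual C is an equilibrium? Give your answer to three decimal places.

The best deviation is to choose D for all 4 undetected periods, earning 24 each, then 7 forever once detected.
Deviation value: 24(1−δ^4)/(1−δ) + 7δ^4/(1−δ); cooperation value: 22/(1−δ).
IC: 22 ≥ 24(1−δ^4) + 7δ^4 = 24 − 17δ^4.
So δ^4 ≥ 2/17, giving δ ≥ (2/17)^(1/4) ≈ 0.586.

0.586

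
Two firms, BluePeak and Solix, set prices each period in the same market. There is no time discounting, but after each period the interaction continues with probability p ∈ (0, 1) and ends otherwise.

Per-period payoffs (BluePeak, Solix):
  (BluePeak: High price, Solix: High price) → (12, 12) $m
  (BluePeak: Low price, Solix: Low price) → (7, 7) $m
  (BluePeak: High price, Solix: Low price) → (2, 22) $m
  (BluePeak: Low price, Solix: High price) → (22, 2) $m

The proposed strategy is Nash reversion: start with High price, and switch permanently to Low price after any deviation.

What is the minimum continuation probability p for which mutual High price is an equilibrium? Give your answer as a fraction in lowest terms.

Expected cooperation value is 12 + p·12 + p²·12 + … = 12/(1−p); deviation gives 22 + p·7/(1−p).
12 ≥ 22(1−p) + 7p ⇒ 15p ≥ 10 ⇒ p ≥ 10/15 = 2/3.

2/3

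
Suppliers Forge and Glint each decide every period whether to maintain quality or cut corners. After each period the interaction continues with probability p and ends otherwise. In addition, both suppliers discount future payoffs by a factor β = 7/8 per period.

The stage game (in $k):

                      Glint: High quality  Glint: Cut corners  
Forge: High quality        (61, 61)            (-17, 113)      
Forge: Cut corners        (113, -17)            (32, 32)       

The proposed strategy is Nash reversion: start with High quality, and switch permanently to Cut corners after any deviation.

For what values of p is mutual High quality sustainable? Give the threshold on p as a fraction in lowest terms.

Expected continuation weight on next period's payoff is β·p = 7/8·p, which plays the role of the discount factor.
Cooperation requires 7/8·p ≥ (113−61)/(113−32) = 52/81, hence p ≥ 416/567.

416/567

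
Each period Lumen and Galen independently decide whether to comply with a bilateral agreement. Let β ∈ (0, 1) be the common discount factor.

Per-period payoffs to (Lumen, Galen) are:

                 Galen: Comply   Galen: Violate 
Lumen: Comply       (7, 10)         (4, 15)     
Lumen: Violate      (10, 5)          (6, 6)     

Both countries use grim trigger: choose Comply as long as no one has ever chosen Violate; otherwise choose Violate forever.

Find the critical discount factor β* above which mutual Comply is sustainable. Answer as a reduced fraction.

3/4

Lumen: cooperation gives 7 each period; deviation gives 10 once then 6 forever.
  7/(1−β) ≥ 10 + 6β/(1−β) ⇒ β ≥ 3/4.
Galen: cooperation gives 10 each period; deviation gives 15 once then 6 forever.
  β ≥ 5/9.
Both must hold, so the binding constraint is Lumen's: β ≥ 3/4.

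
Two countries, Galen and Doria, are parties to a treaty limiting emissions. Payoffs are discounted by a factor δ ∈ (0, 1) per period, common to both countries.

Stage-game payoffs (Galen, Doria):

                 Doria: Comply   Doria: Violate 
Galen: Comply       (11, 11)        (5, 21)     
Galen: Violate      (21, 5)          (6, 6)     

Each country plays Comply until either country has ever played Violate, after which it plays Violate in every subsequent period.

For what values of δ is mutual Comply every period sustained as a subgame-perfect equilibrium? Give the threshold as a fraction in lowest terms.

11/(1−δ) ≥ 21 + 6δ/(1−δ)
11 ≥ 21 − 15δ
δ ≥ 10/15 = 2/3.

2/3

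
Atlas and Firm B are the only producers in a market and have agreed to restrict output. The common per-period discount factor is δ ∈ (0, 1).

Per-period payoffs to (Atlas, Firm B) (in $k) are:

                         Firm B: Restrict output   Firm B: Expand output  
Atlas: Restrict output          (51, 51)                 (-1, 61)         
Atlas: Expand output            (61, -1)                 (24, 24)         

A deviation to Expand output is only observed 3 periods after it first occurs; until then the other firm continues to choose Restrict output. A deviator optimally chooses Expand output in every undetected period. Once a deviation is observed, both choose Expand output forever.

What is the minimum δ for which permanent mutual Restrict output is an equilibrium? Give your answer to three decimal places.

0.647

The best deviation is to choose Expand output for all 3 undetected periods, earning 61 each, then 24 forever once detected.
Deviation value: 61(1−δ^3)/(1−δ) + 24δ^3/(1−δ); cooperation value: 51/(1−δ).
IC: 51 ≥ 61(1−δ^3) + 24δ^3 = 61 − 37δ^3.
So δ^3 ≥ 10/37, giving δ ≥ (10/37)^(1/3) ≈ 0.647.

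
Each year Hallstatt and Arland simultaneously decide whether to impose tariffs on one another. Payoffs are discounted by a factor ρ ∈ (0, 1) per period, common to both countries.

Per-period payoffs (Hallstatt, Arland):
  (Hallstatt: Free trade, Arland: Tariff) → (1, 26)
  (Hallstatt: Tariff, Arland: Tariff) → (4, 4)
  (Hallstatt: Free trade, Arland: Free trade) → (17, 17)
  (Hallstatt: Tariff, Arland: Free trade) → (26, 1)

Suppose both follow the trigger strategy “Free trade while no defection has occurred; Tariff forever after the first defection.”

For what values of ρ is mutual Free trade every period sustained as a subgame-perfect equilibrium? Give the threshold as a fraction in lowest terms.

Under grim trigger the critical discount factor is (T−C)/(T−P) with T = 26, C = 17, P = 4.
ρ* = (26−17)/(26−4) = 9/22.

9/22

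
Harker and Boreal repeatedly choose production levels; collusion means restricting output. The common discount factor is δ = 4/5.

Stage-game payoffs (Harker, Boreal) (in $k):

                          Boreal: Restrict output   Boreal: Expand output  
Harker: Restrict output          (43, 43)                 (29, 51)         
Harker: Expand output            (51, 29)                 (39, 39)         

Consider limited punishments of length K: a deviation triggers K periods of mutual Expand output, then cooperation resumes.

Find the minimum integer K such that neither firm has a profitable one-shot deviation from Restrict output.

No profitable deviation requires (43−39)(δ+…+δ^K) ≥ 51−43, i.e. δ+…+δ^K ≥ 2 ≈ 2.0000.
With δ = 4/5, the partial sums are K=1: 0.8000, K=2: 1.4400, K=3: 1.9520, K=4: 2.3616.
K = 4 is the first length at which the sum reaches 2.0000.

4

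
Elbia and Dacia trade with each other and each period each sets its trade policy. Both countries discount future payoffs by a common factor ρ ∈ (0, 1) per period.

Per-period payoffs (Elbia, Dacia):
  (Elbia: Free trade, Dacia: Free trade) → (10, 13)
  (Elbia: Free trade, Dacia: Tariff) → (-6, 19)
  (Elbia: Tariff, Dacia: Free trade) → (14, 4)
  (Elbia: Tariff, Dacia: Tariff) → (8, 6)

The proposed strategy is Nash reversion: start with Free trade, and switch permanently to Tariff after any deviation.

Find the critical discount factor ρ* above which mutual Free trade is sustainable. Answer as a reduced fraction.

2/3

Elbia: cooperation gives 10 each period; deviation gives 14 once then 8 forever.
  10/(1−ρ) ≥ 14 + 8ρ/(1−ρ) ⇒ ρ ≥ 4/6 = 2/3.
Dacia: cooperation gives 13 each period; deviation gives 19 once then 6 forever.
  ρ ≥ 6/13.
Both must hold, so the binding constraint is Elbia's: ρ ≥ 2/3.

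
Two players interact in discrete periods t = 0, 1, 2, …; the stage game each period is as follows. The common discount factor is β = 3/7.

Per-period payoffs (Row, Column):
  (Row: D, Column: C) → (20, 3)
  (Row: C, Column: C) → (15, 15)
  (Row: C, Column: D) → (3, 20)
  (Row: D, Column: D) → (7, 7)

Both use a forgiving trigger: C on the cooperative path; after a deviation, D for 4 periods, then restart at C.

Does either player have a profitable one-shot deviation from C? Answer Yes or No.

No

A one-shot deviation gives 20 now, then 7 for 4 periods, then back to 15.
Gain from deviating: (20−15) today; loss: (15−7) in each of the next 4 periods.
No-deviation condition: (15−7)(β+…+β^4) ≥ 20−15, i.e. β+…+β^4 ≥ 5/8.
At β = 3/7: β+…+β^4 = 0.7247 ≥ 0.6250.
So cooperation is sustainable.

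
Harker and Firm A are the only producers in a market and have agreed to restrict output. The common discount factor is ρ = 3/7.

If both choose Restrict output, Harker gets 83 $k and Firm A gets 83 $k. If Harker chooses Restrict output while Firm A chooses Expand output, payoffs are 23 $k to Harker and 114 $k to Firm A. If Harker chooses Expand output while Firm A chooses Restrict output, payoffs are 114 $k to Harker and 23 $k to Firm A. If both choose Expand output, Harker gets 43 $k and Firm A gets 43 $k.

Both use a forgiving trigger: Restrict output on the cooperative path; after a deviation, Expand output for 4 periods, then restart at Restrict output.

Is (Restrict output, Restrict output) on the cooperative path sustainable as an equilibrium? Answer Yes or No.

No

A one-shot deviation gives 114 now, then 43 for 4 periods, then back to 83.
Gain from deviating: (114−83) today; loss: (83−43) in each of the next 4 periods.
No-deviation condition: (83−43)(ρ+…+ρ^4) ≥ 114−83, i.e. ρ+…+ρ^4 ≥ 31/40.
At ρ = 3/7: ρ+…+ρ^4 = 0.7247 < 0.7750.
So cooperation is not sustainable.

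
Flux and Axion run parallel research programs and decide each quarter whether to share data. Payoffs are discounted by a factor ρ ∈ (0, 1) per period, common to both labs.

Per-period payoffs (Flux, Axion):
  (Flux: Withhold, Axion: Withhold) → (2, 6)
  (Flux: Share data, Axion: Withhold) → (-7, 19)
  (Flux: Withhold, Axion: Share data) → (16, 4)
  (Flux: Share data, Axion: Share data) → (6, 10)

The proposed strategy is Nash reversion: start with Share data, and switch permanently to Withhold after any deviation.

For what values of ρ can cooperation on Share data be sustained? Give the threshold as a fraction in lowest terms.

5/7

Flux's threshold: (16−6)/(16−2) = 5/7.
Axion's threshold: (19−10)/(19−6) = 9/13.
5/7 > 9/13, so Flux binds and ρ* = 5/7.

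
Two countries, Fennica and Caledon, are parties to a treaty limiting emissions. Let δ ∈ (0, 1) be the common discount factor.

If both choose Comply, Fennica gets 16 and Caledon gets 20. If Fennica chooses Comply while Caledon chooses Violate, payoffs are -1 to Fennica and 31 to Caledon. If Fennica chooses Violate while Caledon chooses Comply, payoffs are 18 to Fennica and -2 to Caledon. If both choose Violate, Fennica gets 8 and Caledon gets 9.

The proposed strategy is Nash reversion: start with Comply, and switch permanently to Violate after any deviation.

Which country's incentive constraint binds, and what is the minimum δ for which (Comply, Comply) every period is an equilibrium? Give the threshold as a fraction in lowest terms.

Caledon; δ ≥ 1/2

For Fennica: deviation gain 18−16 = 2, per-period punishment loss 16−8 = 8. IC gives δ ≥ 2/10 = 1/5.
For Caledon: gain 11, loss 11 per period, so δ ≥ 11/22 = 1/2.
The tighter constraint is Caledon's, so cooperation needs δ ≥ 1/2.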